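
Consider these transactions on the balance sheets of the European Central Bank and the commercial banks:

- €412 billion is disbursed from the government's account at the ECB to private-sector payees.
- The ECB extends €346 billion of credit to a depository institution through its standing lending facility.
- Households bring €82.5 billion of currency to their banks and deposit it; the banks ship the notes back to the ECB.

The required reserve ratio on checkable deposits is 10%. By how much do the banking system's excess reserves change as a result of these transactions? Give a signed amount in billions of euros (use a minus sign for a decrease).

Government spending €412 billion: reserves +€412B, deposits +€412B.
Discount-window loan €346 billion: reserves +€346B, deposits 0.
Currency deposit €82.5 billion: reserves +€82.5B, deposits +€82.5B.
Totals: Δreserves = +€840.5B, Δdeposits = +€494.5B.
Δrequired reserves = 10% × +€494.5B = +€49.45B.
Δexcess reserves = Δreserves − Δrequired = +€840.5B − (+€49.45B) = +€791.05 billion.

+€791.05 billion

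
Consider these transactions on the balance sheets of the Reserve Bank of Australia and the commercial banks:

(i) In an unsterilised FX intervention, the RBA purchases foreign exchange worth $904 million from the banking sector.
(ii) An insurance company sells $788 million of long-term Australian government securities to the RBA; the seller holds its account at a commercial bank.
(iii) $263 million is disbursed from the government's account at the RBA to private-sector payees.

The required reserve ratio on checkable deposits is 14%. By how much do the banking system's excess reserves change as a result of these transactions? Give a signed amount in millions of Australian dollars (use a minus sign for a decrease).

+$1807.86 million

FX purchase $904 million: reserves +$904M, deposits 0.
Asset purchase (from non-banks) $788 million: reserves +$788M, deposits +$788M.
Government spending $263 million: reserves +$263M, deposits +$263M.
Totals: Δreserves = +$1955M, Δdeposits = +$1051M.
Δrequired reserves = 14% × +$1051M = +$147.14M.
Δexcess reserves = Δreserves − Δrequired = +$1955M − (+$147.14M) = +$1807.86 million.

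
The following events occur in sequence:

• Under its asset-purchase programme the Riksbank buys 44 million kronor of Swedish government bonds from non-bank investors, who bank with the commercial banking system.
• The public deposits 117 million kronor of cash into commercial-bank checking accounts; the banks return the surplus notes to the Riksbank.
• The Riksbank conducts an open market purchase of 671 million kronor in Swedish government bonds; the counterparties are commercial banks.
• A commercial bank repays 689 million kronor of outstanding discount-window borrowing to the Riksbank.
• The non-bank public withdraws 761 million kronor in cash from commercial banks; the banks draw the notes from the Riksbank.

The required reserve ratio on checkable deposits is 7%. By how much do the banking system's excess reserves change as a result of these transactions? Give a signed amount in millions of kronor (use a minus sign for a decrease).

-576 million

Asset purchase (from non-banks) 44 million kronor: reserves +44M, deposits +44M.
Currency deposit 117 million kronor: reserves +117M, deposits +117M.
OMO purchase (from banks) 671 million kronor: reserves +671M, deposits 0.
Discount-window repayment 689 million kronor: reserves −689M, deposits 0.
Currency withdrawal 761 million kronor: reserves −761M, deposits −761M.
Totals: Δreserves = −618M, Δdeposits = −600M.
Δrequired reserves = 7% × −600M = −42M.
Δexcess reserves = Δreserves − Δrequired = −618M − (−42M) = -576 million.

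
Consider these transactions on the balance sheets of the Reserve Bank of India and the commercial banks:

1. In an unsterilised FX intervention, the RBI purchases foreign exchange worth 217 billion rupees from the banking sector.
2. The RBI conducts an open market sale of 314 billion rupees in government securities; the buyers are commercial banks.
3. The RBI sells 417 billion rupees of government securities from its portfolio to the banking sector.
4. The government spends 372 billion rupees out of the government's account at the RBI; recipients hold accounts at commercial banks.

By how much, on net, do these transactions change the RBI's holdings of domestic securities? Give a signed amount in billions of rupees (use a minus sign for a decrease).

FX purchase 217 billion rupees: the RBI's securities portfolio is untouched → 0.
OMO sale (to banks) 314 billion rupees: securities removed from the RBI's portfolio → −314B.
OMO sale (to banks) 417 billion rupees: securities removed from the RBI's portfolio → −417B.
Government spending 372 billion rupees: the RBI's securities portfolio is untouched → 0.
Net: 0 − 314 − 417 + 0 = -731 billion.

-731 billion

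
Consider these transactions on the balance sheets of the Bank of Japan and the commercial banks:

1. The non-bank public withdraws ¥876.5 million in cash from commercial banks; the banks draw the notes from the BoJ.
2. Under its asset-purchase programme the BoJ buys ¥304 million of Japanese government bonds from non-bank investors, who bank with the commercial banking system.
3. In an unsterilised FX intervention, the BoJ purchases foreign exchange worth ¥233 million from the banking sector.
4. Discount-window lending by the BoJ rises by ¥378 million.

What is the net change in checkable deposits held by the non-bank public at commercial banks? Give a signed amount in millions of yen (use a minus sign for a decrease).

-¥572.5 million

Currency withdrawal ¥876.5 million: non-bank counterparties' bank balances fall → −¥876.5M.
Asset purchase (from non-banks) ¥304 million: non-bank counterparties' bank balances rise → +¥304M.
FX purchase ¥233 million: the counterparty is a bank, so public deposits are unchanged → 0.
Discount-window loan ¥378 million: the counterparty is a bank, so public deposits are unchanged → 0.
Net: −876.5 + 304 + 0 + 0 = -¥572.5 million.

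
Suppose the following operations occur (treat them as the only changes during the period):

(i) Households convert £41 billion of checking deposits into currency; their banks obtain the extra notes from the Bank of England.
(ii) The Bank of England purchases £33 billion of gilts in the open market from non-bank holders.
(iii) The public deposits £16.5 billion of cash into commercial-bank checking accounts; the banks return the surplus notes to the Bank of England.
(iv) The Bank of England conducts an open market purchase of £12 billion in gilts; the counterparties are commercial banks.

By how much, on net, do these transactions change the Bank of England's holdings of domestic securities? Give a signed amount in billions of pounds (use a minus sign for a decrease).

Currency withdrawal £41 billion: the Bank of England's securities portfolio is untouched → 0.
Asset purchase (from non-banks) £33 billion: securities added to the Bank of England's portfolio → +£33B.
Currency deposit £16.5 billion: the Bank of England's securities portfolio is untouched → 0.
OMO purchase (from banks) £12 billion: securities added to the Bank of England's portfolio → +£12B.
Net: 0 + 33 + 0 + 12 = +£45 billion.

+£45 billion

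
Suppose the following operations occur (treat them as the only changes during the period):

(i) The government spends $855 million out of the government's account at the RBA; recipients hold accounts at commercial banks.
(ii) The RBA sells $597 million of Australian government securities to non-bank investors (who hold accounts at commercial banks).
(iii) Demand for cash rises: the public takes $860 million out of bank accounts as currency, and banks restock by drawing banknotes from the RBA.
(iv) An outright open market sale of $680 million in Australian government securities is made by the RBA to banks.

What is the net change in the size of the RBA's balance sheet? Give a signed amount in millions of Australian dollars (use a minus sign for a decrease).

-$1277 million

RBA balance sheet:
  Assets:      Securities −$1277M
  Liabilities: Bank reserves −$1282M, Currency in circulation +$860M, Government deposits −$855M
Commercial banking system:
  Assets:      Reserves at CB −$1282M, Securities +$680M
  Liabilities: Checkable deposits −$602M
Change in total RBA assets = -$1277 million.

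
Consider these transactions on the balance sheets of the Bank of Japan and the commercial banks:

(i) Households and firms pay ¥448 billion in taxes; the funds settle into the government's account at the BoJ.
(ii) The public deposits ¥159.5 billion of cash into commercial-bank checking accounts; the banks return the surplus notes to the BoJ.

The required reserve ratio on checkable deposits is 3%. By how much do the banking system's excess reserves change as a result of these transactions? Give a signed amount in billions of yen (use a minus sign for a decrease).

-¥279.845 billion

Government account inflow ¥448 billion: reserves −¥448B, deposits −¥448B.
Currency deposit ¥159.5 billion: reserves +¥159.5B, deposits +¥159.5B.
Totals: Δreserves = −¥288.5B, Δdeposits = −¥288.5B.
Δrequired reserves = 3% × −¥288.5B = −¥8.655B.
Δexcess reserves = Δreserves − Δrequired = −¥288.5B − (−¥8.655B) = -¥279.845 billion.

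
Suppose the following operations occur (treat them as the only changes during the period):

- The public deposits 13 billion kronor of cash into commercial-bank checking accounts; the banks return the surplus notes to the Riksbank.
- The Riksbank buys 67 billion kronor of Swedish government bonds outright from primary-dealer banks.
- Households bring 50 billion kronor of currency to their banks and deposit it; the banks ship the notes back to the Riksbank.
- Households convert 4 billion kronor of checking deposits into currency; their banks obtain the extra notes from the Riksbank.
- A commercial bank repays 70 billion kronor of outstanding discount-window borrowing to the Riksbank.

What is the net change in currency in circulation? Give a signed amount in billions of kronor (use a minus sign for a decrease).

Currency deposit 13 billion kronor: notes return to the central bank → −13B.
OMO purchase (from banks) 67 billion kronor: no currency enters or leaves circulation → 0.
Currency deposit 50 billion kronor: notes return to the central bank → −50B.
Currency withdrawal 4 billion kronor: notes leave the central bank → +4B.
Discount-window repayment 70 billion kronor: no currency enters or leaves circulation → 0.
Net: −13 + 0 − 50 + 4 + 0 = -59 billion.

-59 billion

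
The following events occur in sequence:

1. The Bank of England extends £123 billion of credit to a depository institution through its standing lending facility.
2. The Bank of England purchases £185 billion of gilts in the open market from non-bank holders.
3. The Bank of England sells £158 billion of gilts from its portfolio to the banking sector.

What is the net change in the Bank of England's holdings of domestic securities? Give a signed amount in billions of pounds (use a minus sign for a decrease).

+£27 billion

Bank of England balance sheet:
  Assets:      Securities +£27B, Loans to banks +£123B
  Liabilities: Bank reserves +£150B
So the change in the Bank of England's holdings of domestic securities is +£27 billion.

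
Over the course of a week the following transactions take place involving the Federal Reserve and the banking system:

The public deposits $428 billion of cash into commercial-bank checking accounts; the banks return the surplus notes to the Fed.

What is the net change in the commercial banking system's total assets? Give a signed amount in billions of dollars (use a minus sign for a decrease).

Currency deposit $428 billion: bank balance sheets expand → +$428B.

+$428 billion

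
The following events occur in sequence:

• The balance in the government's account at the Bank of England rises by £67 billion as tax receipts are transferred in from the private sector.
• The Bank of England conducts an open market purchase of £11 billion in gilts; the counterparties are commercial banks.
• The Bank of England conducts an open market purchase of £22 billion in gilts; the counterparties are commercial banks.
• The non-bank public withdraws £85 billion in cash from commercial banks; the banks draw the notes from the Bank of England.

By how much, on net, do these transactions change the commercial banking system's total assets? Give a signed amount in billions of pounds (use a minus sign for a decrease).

Government account inflow £67 billion: bank balance sheets shrink → −£67B.
OMO purchase (from banks) £11 billion: just an asset swap on bank balance sheets → 0.
OMO purchase (from banks) £22 billion: just an asset swap on bank balance sheets → 0.
Currency withdrawal £85 billion: bank balance sheets shrink → −£85B.
Net: −67 + 0 + 0 − 85 = -£152 billion.

-£152 billion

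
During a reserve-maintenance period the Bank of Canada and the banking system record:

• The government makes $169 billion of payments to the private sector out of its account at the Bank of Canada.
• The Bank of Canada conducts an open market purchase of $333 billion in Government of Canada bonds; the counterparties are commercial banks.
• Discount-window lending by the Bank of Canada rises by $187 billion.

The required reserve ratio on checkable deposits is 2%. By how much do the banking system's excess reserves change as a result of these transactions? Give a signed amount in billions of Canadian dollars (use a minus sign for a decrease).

Government spending $169 billion: reserves +$169B, deposits +$169B.
OMO purchase (from banks) $333 billion: reserves +$333B, deposits 0.
Discount-window loan $187 billion: reserves +$187B, deposits 0.
Totals: Δreserves = +$689B, Δdeposits = +$169B.
Δrequired reserves = 2% × +$169B = +$3.38B.
Δexcess reserves = Δreserves − Δrequired = +$689B − (+$3.38B) = +$685.62 billion.

+$685.62 billion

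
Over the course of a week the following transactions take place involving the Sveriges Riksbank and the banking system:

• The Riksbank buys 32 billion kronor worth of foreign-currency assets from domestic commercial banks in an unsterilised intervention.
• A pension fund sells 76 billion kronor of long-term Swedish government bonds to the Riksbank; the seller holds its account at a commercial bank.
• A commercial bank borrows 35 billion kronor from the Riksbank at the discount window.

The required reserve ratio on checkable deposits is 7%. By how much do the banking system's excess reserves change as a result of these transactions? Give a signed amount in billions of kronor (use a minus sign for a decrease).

+137.68 billion

FX purchase 32 billion kronor: reserves +32B, deposits 0.
Asset purchase (from non-banks) 76 billion kronor: reserves +76B, deposits +76B.
Discount-window loan 35 billion kronor: reserves +35B, deposits 0.
Totals: Δreserves = +143B, Δdeposits = +76B.
Δrequired reserves = 7% × +76B = +5.32B.
Δexcess reserves = Δreserves − Δrequired = +143B − (+5.32B) = +137.68 billion.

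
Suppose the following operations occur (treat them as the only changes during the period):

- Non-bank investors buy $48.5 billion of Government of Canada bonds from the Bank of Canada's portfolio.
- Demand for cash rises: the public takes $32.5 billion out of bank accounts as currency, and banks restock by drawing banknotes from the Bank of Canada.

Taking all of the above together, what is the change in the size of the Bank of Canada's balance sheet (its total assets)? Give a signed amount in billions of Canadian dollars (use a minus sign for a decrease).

Asset sale (to non-banks) $48.5 billion: a Bank of Canada asset is shed → −$48.5B.
Currency withdrawal $32.5 billion: only the composition of liabilities changes → 0.
Net: −48.5 + 0 = -$48.5 billion.

-$48.5 billion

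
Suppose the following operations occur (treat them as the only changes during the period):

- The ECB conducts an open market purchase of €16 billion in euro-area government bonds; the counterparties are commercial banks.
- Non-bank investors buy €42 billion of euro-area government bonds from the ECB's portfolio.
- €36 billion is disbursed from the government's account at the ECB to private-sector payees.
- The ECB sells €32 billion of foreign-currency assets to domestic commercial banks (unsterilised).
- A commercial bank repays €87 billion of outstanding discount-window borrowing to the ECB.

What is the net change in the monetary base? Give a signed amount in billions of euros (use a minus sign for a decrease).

-€109 billion

OMO purchase (from banks) €16 billion: ECB balance sheet expands → +€16B.
Asset sale (to non-banks) €42 billion: ECB balance sheet contracts → −€42B.
Government spending €36 billion: a non-base liability converts back to reserves → +€36B.
FX sale €32 billion: ECB balance sheet contracts → −€32B.
Discount-window repayment €87 billion: ECB balance sheet contracts → −€87B.
Net: 16 − 42 + 36 − 32 − 87 = -€109 billion.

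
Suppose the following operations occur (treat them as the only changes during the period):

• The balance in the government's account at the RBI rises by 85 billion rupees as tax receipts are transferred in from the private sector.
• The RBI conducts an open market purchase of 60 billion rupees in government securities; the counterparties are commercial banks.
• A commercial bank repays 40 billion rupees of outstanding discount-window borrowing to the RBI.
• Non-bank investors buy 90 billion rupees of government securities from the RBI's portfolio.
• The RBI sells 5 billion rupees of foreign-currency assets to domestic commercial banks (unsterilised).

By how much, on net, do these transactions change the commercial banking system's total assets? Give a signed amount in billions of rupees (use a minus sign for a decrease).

-215 billion

Government account inflow 85 billion rupees: bank balance sheets shrink → −85B.
OMO purchase (from banks) 60 billion rupees: just an asset swap on bank balance sheets → 0.
Discount-window repayment 40 billion rupees: bank balance sheets shrink → −40B.
Asset sale (to non-banks) 90 billion rupees: bank balance sheets shrink → −90B.
FX sale 5 billion rupees: just an asset swap on bank balance sheets → 0.
Net: −85 + 0 − 40 − 90 + 0 = -215 billion.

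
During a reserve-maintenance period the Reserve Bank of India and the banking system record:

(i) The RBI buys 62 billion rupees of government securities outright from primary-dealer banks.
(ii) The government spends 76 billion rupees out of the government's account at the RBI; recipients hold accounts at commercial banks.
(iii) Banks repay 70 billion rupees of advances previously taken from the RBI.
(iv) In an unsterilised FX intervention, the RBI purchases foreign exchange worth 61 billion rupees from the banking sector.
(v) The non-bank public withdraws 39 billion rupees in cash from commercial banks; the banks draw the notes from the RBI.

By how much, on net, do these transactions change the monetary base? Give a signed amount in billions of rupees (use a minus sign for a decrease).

RBI balance sheet:
  Assets:      Securities +62B, Loans to banks −70B, Foreign assets +61B
  Liabilities: Bank reserves +90B, Currency in circulation +39B, Government deposits −76B
Commercial banking system:
  Assets:      Reserves at CB +90B, Securities −62B, Foreign assets −61B
  Liabilities: Checkable deposits +37B, Borrowings from CB −70B
Monetary base = currency + reserves: +39B + (+90B) = +129 billion.

+129 billion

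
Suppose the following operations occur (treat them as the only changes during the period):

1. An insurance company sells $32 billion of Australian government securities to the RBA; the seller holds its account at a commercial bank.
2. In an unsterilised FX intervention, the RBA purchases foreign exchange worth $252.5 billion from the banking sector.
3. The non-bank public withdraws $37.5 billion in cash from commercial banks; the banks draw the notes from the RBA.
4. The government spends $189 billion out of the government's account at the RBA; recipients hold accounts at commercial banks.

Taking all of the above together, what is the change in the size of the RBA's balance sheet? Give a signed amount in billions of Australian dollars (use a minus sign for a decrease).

+$284.5 billion

Asset purchase (from non-banks) $32 billion: an RBA asset is acquired → +$32B.
FX purchase $252.5 billion: an RBA asset is acquired → +$252.5B.
Currency withdrawal $37.5 billion: only the composition of liabilities changes → 0.
Government spending $189 billion: only the composition of liabilities changes → 0.
Net: 32 + 252.5 + 0 + 0 = +$284.5 billion.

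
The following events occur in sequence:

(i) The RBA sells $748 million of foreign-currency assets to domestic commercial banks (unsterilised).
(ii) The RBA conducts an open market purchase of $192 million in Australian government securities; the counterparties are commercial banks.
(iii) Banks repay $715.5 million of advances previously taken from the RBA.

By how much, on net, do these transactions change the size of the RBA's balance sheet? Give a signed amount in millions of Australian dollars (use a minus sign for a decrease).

RBA balance sheet:
  Assets:      Securities +$192M, Loans to banks −$715.5M, Foreign assets −$748M
  Liabilities: Bank reserves −$1271.5M
Change in total RBA assets = -$1271.5 million.

-$1271.5 million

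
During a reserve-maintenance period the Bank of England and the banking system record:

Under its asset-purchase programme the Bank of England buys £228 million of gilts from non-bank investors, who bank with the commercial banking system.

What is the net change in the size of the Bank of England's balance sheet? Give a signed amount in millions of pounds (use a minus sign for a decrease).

Asset purchase (from non-banks) £228 million: a Bank of England asset is acquired → +£228M.

+£228 million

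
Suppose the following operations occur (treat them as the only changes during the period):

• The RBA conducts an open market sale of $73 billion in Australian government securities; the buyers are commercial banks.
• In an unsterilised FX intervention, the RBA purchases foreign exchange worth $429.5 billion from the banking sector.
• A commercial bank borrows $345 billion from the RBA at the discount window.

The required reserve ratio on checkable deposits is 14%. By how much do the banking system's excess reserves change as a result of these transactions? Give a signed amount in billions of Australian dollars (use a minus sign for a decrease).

+$701.5 billion

OMO sale (to banks) $73 billion: reserves −$73B, deposits 0.
FX purchase $429.5 billion: reserves +$429.5B, deposits 0.
Discount-window loan $345 billion: reserves +$345B, deposits 0.
Totals: Δreserves = +$701.5B, Δdeposits = 0.
Δrequired reserves = 14% × 0 = 0.
Δexcess reserves = Δreserves − Δrequired = +$701.5B − (0) = +$701.5 billion.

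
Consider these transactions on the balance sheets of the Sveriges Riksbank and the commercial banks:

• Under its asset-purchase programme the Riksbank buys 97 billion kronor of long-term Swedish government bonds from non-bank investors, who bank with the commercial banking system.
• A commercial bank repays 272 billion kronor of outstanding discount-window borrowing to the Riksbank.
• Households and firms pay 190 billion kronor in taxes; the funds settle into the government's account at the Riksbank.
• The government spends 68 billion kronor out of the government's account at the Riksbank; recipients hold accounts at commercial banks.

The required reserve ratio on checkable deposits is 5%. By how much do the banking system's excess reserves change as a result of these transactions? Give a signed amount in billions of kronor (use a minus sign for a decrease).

Asset purchase (from non-banks) 97 billion kronor: reserves +97B, deposits +97B.
Discount-window repayment 272 billion kronor: reserves −272B, deposits 0.
Government account inflow 190 billion kronor: reserves −190B, deposits −190B.
Government spending 68 billion kronor: reserves +68B, deposits +68B.
Totals: Δreserves = −297B, Δdeposits = −25B.
Δrequired reserves = 5% × −25B = −1.25B.
Δexcess reserves = Δreserves − Δrequired = −297B − (−1.25B) = -295.75 billion.

-295.75 billion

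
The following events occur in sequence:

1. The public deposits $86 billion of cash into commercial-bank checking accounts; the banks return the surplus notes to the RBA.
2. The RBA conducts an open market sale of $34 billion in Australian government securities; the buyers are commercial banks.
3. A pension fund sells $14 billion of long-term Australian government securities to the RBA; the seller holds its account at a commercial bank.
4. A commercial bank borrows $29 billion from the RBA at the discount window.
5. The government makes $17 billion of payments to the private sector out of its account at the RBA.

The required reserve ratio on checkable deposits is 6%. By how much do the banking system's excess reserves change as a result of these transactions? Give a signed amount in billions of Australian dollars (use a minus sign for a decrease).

+$104.98 billion

Currency deposit $86 billion: reserves +$86B, deposits +$86B.
OMO sale (to banks) $34 billion: reserves −$34B, deposits 0.
Asset purchase (from non-banks) $14 billion: reserves +$14B, deposits +$14B.
Discount-window loan $29 billion: reserves +$29B, deposits 0.
Government spending $17 billion: reserves +$17B, deposits +$17B.
Totals: Δreserves = +$112B, Δdeposits = +$117B.
Δrequired reserves = 6% × +$117B = +$7.02B.
Δexcess reserves = Δreserves − Δrequired = +$112B − (+$7.02B) = +$104.98 billion.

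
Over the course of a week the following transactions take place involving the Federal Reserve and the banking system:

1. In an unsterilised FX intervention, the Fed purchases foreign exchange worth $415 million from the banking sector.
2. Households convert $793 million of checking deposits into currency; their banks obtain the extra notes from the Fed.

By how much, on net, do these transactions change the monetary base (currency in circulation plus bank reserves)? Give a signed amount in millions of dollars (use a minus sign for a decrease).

+$415 million

Fed balance sheet:
  Assets:      Foreign assets +$415M
  Liabilities: Bank reserves −$378M, Currency in circulation +$793M
Commercial banking system:
  Assets:      Reserves at CB −$378M, Foreign assets −$415M
  Liabilities: Checkable deposits −$793M
Monetary base = currency + reserves: +$793M + (−$378M) = +$415 million.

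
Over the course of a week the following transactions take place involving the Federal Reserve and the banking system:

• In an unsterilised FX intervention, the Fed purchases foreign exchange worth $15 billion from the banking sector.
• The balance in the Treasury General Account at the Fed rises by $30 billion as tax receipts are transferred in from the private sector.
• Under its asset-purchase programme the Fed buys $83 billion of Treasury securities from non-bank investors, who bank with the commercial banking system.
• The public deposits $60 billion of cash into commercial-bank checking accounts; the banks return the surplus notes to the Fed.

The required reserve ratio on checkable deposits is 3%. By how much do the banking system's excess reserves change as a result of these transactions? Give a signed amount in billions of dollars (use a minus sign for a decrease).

+$124.61 billion

FX purchase $15 billion: reserves +$15B, deposits 0.
Government account inflow $30 billion: reserves −$30B, deposits −$30B.
Asset purchase (from non-banks) $83 billion: reserves +$83B, deposits +$83B.
Currency deposit $60 billion: reserves +$60B, deposits +$60B.
Totals: Δreserves = +$128B, Δdeposits = +$113B.
Δrequired reserves = 3% × +$113B = +$3.39B.
Δexcess reserves = Δreserves − Δrequired = +$128B − (+$3.39B) = +$124.61 billion.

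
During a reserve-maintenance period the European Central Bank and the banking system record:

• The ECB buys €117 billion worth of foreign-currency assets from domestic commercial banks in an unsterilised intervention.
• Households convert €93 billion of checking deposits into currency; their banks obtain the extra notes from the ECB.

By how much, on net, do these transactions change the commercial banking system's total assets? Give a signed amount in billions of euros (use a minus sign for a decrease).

-€93 billion

ECB balance sheet:
  Assets:      Foreign assets +€117B
  Liabilities: Bank reserves +€24B, Currency in circulation +€93B
Commercial banking system:
  Assets:      Reserves at CB +€24B, Foreign assets −€117B
  Liabilities: Checkable deposits −€93B
Change in total bank assets = -€93 billion.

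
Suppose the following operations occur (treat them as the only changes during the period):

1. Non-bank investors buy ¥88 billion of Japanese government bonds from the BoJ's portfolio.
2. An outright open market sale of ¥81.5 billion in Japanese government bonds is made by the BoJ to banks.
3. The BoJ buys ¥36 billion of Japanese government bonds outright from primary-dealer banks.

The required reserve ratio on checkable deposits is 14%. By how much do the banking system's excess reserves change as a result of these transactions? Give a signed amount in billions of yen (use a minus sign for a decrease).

-¥121.18 billion

Asset sale (to non-banks) ¥88 billion: reserves −¥88B, deposits −¥88B.
OMO sale (to banks) ¥81.5 billion: reserves −¥81.5B, deposits 0.
OMO purchase (from banks) ¥36 billion: reserves +¥36B, deposits 0.
Totals: Δreserves = −¥133.5B, Δdeposits = −¥88B.
Δrequired reserves = 14% × −¥88B = −¥12.32B.
Δexcess reserves = Δreserves − Δrequired = −¥133.5B − (−¥12.32B) = -¥121.18 billion.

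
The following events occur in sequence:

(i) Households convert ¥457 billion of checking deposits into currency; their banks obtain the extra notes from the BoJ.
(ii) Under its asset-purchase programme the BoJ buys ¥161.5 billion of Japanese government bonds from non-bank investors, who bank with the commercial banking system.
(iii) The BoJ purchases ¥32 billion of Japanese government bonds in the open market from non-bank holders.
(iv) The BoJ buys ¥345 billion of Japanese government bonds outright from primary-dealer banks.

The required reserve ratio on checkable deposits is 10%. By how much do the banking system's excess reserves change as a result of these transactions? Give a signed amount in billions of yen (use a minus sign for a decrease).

Currency withdrawal ¥457 billion: reserves −¥457B, deposits −¥457B.
Asset purchase (from non-banks) ¥161.5 billion: reserves +¥161.5B, deposits +¥161.5B.
Asset purchase (from non-banks) ¥32 billion: reserves +¥32B, deposits +¥32B.
OMO purchase (from banks) ¥345 billion: reserves +¥345B, deposits 0.
Totals: Δreserves = +¥81.5B, Δdeposits = −¥263.5B.
Δrequired reserves = 10% × −¥263.5B = −¥26.35B.
Δexcess reserves = Δreserves − Δrequired = +¥81.5B − (−¥26.35B) = +¥107.85 billion.

+¥107.85 billion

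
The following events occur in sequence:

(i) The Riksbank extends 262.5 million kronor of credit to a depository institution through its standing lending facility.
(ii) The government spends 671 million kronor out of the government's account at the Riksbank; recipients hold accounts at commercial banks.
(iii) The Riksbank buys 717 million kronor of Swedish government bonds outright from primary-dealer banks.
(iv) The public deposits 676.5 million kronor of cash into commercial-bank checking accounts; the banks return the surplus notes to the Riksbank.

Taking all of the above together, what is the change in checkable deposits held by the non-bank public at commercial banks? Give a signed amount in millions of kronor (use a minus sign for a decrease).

+1347.5 million

Riksbank balance sheet:
  Assets:      Securities +717M, Loans to banks +262.5M
  Liabilities: Bank reserves +2327M, Currency in circulation −676.5M, Government deposits −671M
Commercial banking system:
  Assets:      Reserves at CB +2327M, Securities −717M
  Liabilities: Checkable deposits +1347.5M, Borrowings from CB +262.5M
So the change in checkable deposits held by the non-bank public at commercial banks is +1347.5 million.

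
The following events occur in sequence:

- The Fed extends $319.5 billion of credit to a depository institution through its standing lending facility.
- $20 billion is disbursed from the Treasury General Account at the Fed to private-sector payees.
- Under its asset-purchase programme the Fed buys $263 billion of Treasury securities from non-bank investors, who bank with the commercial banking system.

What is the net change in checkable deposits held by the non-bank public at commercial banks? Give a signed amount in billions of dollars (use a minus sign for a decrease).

+$283 billion

Fed balance sheet:
  Assets:      Securities +$263B, Loans to banks +$319.5B
  Liabilities: Bank reserves +$602.5B, Government deposits −$20B
Commercial banking system:
  Assets:      Reserves at CB +$602.5B
  Liabilities: Checkable deposits +$283B, Borrowings from CB +$319.5B
So the change in checkable deposits held by the non-bank public at commercial banks is +$283 billion.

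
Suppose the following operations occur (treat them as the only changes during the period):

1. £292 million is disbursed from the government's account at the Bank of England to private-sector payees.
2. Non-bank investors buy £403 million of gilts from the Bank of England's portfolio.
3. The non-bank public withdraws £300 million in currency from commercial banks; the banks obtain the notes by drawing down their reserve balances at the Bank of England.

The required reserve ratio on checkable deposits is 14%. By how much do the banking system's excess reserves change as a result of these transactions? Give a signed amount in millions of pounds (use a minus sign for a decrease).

-£353.46 million

Government spending £292 million: reserves +£292M, deposits +£292M.
Asset sale (to non-banks) £403 million: reserves −£403M, deposits −£403M.
Currency withdrawal £300 million: reserves −£300M, deposits −£300M.
Totals: Δreserves = −£411M, Δdeposits = −£411M.
Δrequired reserves = 14% × −£411M = −£57.54M.
Δexcess reserves = Δreserves − Δrequired = −£411M − (−£57.54M) = -£353.46 million.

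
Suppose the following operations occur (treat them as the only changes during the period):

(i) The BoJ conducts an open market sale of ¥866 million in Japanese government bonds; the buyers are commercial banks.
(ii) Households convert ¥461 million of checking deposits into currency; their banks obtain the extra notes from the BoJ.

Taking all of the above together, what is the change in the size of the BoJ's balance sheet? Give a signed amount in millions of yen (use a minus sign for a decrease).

-¥866 million

BoJ balance sheet:
  Assets:      Securities −¥866M
  Liabilities: Bank reserves −¥1327M, Currency in circulation +¥461M
Commercial banking system:
  Assets:      Reserves at CB −¥1327M, Securities +¥866M
  Liabilities: Checkable deposits −¥461M
Change in total BoJ assets = -¥866 million.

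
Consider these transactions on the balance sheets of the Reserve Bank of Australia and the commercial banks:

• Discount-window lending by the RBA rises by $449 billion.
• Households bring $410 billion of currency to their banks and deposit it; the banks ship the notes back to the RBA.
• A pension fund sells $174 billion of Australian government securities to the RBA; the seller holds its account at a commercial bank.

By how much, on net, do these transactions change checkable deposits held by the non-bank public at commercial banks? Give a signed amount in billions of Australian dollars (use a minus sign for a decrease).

RBA balance sheet:
  Assets:      Securities +$174B, Loans to banks +$449B
  Liabilities: Bank reserves +$1033B, Currency in circulation −$410B
Commercial banking system:
  Assets:      Reserves at CB +$1033B
  Liabilities: Checkable deposits +$584B, Borrowings from CB +$449B
So the change in checkable deposits held by the non-bank public at commercial banks is +$584 billion.

+$584 billion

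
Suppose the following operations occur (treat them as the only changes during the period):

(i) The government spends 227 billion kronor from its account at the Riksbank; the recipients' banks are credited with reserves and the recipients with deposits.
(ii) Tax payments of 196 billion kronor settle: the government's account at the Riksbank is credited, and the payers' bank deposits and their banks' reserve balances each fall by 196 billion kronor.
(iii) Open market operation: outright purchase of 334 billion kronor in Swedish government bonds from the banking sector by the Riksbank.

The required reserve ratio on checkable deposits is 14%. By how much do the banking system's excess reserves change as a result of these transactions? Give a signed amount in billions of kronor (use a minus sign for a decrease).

Government spending 227 billion kronor: reserves +227B, deposits +227B.
Government account inflow 196 billion kronor: reserves −196B, deposits −196B.
OMO purchase (from banks) 334 billion kronor: reserves +334B, deposits 0.
Totals: Δreserves = +365B, Δdeposits = +31B.
Δrequired reserves = 14% × +31B = +4.34B.
Δexcess reserves = Δreserves − Δrequired = +365B − (+4.34B) = +360.66 billion.

+360.66 billion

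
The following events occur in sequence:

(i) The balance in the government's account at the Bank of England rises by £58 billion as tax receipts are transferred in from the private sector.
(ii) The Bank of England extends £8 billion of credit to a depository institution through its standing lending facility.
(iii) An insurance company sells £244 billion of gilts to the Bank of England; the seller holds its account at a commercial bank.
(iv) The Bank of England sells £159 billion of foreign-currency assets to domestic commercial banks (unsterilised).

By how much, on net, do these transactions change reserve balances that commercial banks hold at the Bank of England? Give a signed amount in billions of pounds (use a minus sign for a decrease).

Bank of England balance sheet:
  Assets:      Securities +£244B, Loans to banks +£8B, Foreign assets −£159B
  Liabilities: Bank reserves +£35B, Government deposits +£58B
So the change in reserve balances that commercial banks hold at the Bank of England is +£35 billion.

+£35 billion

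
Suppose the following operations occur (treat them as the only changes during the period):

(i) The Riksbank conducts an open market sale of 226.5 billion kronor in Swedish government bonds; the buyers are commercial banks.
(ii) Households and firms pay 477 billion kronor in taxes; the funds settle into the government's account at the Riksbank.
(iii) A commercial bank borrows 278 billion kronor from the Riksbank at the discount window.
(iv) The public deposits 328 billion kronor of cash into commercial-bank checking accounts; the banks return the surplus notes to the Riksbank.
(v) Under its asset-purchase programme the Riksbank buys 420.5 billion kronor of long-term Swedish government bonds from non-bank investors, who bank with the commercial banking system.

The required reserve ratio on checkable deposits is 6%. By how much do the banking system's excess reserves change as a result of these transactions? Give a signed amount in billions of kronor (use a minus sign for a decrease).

+306.71 billion

OMO sale (to banks) 226.5 billion kronor: reserves −226.5B, deposits 0.
Government account inflow 477 billion kronor: reserves −477B, deposits −477B.
Discount-window loan 278 billion kronor: reserves +278B, deposits 0.
Currency deposit 328 billion kronor: reserves +328B, deposits +328B.
Asset purchase (from non-banks) 420.5 billion kronor: reserves +420.5B, deposits +420.5B.
Totals: Δreserves = +323B, Δdeposits = +271.5B.
Δrequired reserves = 6% × +271.5B = +16.29B.
Δexcess reserves = Δreserves − Δrequired = +323B − (+16.29B) = +306.71 billion.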